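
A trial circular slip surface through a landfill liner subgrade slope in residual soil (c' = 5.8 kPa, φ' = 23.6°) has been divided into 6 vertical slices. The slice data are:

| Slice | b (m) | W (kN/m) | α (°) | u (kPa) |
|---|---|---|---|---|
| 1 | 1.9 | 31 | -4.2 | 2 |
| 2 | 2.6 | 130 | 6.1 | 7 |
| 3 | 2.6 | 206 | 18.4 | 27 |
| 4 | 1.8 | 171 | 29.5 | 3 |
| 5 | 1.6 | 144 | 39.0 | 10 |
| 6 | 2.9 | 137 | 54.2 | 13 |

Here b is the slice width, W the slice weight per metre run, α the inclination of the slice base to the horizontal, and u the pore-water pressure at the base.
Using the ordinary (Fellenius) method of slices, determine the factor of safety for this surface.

FS = 0.88

Ordinary method of slices: FS = Σ[c'·Δl_i + (W_i cosα_i − u_i·Δl_i)·tanφ'] / Σ W_i sinα_i, with Δl_i = b_i / cosα_i.
Slice 1: Δl = 1.9/cos(-4.2°) = 1.905 m; N'_1 = 31·cos(-4.2°) − 2·1.905 = 27.1; c'Δl = 11.05; W sinα = -2.3
Slice 2: Δl = 2.6/cos6.1° = 2.615 m; N'_2 = 130·cos6.1° − 7·2.615 = 111.0; c'Δl = 15.17; W sinα = 13.8
Slice 3: Δl = 2.6/cos18.4° = 2.740 m; N'_3 = 206·cos18.4° − 27·2.740 = 121.5; c'Δl = 15.89; W sinα = 65.0
Slice 4: Δl = 1.8/cos29.5° = 2.068 m; N'_4 = 171·cos29.5° − 3·2.068 = 142.6; c'Δl = 12.00; W sinα = 84.2
Slice 5: Δl = 1.6/cos39.0° = 2.059 m; N'_5 = 144·cos39.0° − 10·2.059 = 91.3; c'Δl = 11.94; W sinα = 90.6
Slice 6: Δl = 2.9/cos54.2° = 4.958 m; N'_6 = 137·cos54.2° − 13·4.958 = 15.7; c'Δl = 28.75; W sinα = 111.1
Σc'Δl = 94.8 kN/m; ΣN' = 509.2 kN/m; ΣW sinα = 362.5 kN/m
Resisting = 94.8 + 509.2·tan23.6° = 94.8 + 222.5 = 317.3 kN/m
FS = 317.3 / 362.5 = 0.875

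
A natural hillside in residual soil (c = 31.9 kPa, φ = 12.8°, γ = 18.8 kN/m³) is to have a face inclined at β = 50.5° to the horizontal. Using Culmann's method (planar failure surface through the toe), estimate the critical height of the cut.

Culmann's analysis gives the critical failure plane at α_cr = (β + φ)/2 = (50.5 + 12.8)/2 = 31.6°, and the critical height
H_c = (4c/γ) · sinβ cosφ / [1 − cos(β − φ)]
    = (4·31.9/18.8) · sin50.5°·cos12.8° / [1 − cos(37.7°)]
    = 6.787 · 0.7716·0.9751 / [1 − 0.7912]
    = 6.787 · 0.7524 / 0.2088
    = 24.46 m

H_c = 24.46 m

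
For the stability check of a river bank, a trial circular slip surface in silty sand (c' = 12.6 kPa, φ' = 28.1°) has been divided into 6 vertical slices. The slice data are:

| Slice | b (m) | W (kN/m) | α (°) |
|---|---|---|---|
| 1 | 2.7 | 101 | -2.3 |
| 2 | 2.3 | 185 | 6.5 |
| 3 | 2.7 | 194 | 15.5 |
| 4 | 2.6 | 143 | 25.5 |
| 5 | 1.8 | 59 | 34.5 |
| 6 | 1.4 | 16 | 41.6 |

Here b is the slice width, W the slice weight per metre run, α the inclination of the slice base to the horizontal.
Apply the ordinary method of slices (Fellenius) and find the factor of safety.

FS = 3.09

Ordinary method of slices: FS = Σ[c'·Δl_i + (W_i cosα_i)·tanφ'] / Σ W_i sinα_i, with Δl_i = b_i / cosα_i.
Slice 1: Δl = 2.7/cos(-2.3°) = 2.702 m; N'_1 = 101·cos(-2.3°) = 100.9; c'Δl = 34.05; W sinα = -4.1
Slice 2: Δl = 2.3/cos6.5° = 2.315 m; N'_2 = 185·cos6.5° = 183.8; c'Δl = 29.17; W sinα = 20.9
Slice 3: Δl = 2.7/cos15.5° = 2.802 m; N'_3 = 194·cos15.5° = 186.9; c'Δl = 35.30; W sinα = 51.8
Slice 4: Δl = 2.6/cos25.5° = 2.881 m; N'_4 = 143·cos25.5° = 129.1; c'Δl = 36.30; W sinα = 61.6
Slice 5: Δl = 1.8/cos34.5° = 2.184 m; N'_5 = 59·cos34.5° = 48.6; c'Δl = 27.52; W sinα = 33.4
Slice 6: Δl = 1.4/cos41.6° = 1.872 m; N'_6 = 16·cos41.6° = 12.0; c'Δl = 23.59; W sinα = 10.6
Σc'Δl = 185.9 kN/m; ΣN' = 661.3 kN/m; ΣW sinα = 174.3 kN/m
Resisting = 185.9 + 661.3·tan28.1° = 185.9 + 353.1 = 539.0 kN/m
FS = 539.0 / 174.3 = 3.092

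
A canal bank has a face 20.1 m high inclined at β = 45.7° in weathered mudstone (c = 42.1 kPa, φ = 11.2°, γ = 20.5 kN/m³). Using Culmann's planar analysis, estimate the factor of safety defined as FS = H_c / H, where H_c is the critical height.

FS = 1.63

H_c = (4c/γ) · sinβ cosφ / [1 − cos(β − φ)]
    = (4·42.1/20.5) · sin45.7°·cos11.2° / [1 − cos34.5°]
    = 8.215 · 0.7021 / 0.1759 = 32.79 m
FS = H_c / H = 32.79 / 20.1 = 1.631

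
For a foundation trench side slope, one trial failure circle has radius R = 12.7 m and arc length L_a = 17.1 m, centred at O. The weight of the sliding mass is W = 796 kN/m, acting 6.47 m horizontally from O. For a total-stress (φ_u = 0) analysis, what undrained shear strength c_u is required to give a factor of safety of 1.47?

c_u = 34.9 kPa

FS = c_u·L_a·R / (W·d), so c_u = FS·W·d / (L_a·R).
c_u = 1.47·796·6.47 / (17.10·12.7) = 7570.7 / 217.17 = 34.86 kPa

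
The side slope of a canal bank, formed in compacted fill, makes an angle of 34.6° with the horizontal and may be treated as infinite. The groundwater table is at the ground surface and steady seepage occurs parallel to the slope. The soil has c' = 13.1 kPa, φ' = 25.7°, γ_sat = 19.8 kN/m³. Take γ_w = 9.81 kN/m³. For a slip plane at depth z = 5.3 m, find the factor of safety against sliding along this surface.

With seepage parallel to the slope and the water table at the surface, the effective normal stress on the slip plane uses the buoyant unit weight γ' = γ_sat − γ_w while the driving shear stress uses γ_sat:
FS = [c' + γ' z cos²β tanφ'] / [γ_sat z sinβ cosβ]
γ' = 19.8 − 9.81 = 9.99 kN/m³
Numerator = 13.1 + 9.99·5.3·cos²34.6°·tan25.7° = 13.1 + 9.99·5.3·0.6776·0.4813 = 30.365 kPa
Denominator = 19.8·5.3·sin34.6°·cos34.6° = 19.8·5.3·0.5678·0.8231 = 49.050 kPa
FS = 30.365 / 49.050 = 0.619

FS = 0.62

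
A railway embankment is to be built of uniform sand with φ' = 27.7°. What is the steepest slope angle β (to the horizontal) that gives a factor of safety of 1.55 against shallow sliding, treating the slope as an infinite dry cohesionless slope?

For an infinite dry cohesionless slope FS = tanφ'/tanβ, so tanβ = tanφ' / FS.
tanβ = tan27.7° / 1.55 = 0.5250 / 1.55 = 0.3387
β = arctan(0.3387) = 18.71°

β = 18.7°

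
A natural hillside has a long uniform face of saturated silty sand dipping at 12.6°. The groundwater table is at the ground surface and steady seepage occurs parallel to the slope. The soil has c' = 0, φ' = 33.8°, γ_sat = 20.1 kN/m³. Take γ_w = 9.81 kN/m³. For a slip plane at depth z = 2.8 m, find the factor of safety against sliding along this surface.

With seepage parallel to the slope and the water table at the surface, the effective normal stress on the slip plane uses the buoyant unit weight γ' = γ_sat − γ_w while the driving shear stress uses γ_sat:
FS = [c' + γ' z cos²β tanφ'] / [γ_sat z sinβ cosβ]
(For c' = 0 this reduces to FS = (γ'/γ_sat)·tanφ'/tanβ.)
γ' = 20.1 − 9.81 = 10.29 kN/m³
Numerator = 0.0 + 10.29·2.8·cos²12.6°·tan33.8° = 0.0 + 10.29·2.8·0.9524·0.6694 = 18.370 kPa
Denominator = 20.1·2.8·sin12.6°·cos12.6° = 20.1·2.8·0.2181·0.9759 = 11.981 kPa
FS = 18.370 / 11.981 = 1.533

FS = 1.53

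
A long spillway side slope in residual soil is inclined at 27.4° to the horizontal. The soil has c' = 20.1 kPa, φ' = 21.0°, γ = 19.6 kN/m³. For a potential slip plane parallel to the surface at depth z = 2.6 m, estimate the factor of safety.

FS = 1.71

For an infinite slope with a slip plane parallel to the surface (no pore pressure): FS = [c' + γz cos²β tanφ'] / [γz sinβ cosβ].
γz = 19.6·2.6 = 50.96 kN/m²
Numerator = 20.1 + 50.96·cos²27.4°·tan21.0° = 20.1 + 50.96·0.7882·0.3839 = 35.519 kPa
Denominator = 50.96·sin27.4°·cos27.4° = 50.96·0.4602·0.8878 = 20.821 kPa
FS = 35.519 / 20.821 = 1.706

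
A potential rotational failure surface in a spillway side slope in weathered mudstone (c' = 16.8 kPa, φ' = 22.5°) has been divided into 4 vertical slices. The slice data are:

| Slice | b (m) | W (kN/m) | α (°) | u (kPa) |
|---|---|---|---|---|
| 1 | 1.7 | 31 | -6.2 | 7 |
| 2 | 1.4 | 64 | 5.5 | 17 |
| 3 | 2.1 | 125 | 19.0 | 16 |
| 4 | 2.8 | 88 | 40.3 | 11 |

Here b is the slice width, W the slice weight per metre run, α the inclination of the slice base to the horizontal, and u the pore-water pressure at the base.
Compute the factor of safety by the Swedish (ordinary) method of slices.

Ordinary method of slices: FS = Σ[c'·Δl_i + (W_i cosα_i − u_i·Δl_i)·tanφ'] / Σ W_i sinα_i, with Δl_i = b_i / cosα_i.
Slice 1: Δl = 1.7/cos(-6.2°) = 1.710 m; N'_1 = 31·cos(-6.2°) − 7·1.710 = 18.8; c'Δl = 28.73; W sinα = -3.3
Slice 2: Δl = 1.4/cos5.5° = 1.406 m; N'_2 = 64·cos5.5° − 17·1.406 = 39.8; c'Δl = 23.63; W sinα = 6.1
Slice 3: Δl = 2.1/cos19.0° = 2.221 m; N'_3 = 125·cos19.0° − 16·2.221 = 82.7; c'Δl = 37.31; W sinα = 40.7
Slice 4: Δl = 2.8/cos40.3° = 3.671 m; N'_4 = 88·cos40.3° − 11·3.671 = 26.7; c'Δl = 61.68; W sinα = 56.9
Σc'Δl = 151.3 kN/m; ΣN' = 168.0 kN/m; ΣW sinα = 100.4 kN/m
Resisting = 151.3 + 168.0·tan22.5° = 151.3 + 69.6 = 220.9 kN/m
FS = 220.9 / 100.4 = 2.201

FS = 2.20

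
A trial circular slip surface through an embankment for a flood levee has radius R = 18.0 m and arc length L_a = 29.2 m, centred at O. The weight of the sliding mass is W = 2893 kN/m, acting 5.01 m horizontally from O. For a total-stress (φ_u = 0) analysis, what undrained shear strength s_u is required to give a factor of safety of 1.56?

s_u = 43.0 kPa

FS = s_u·L_a·R / (W·d), so s_u = FS·W·d / (L_a·R).
s_u = 1.56·2893·5.01 / (29.20·18.0) = 22610.5 / 525.60 = 43.02 kPa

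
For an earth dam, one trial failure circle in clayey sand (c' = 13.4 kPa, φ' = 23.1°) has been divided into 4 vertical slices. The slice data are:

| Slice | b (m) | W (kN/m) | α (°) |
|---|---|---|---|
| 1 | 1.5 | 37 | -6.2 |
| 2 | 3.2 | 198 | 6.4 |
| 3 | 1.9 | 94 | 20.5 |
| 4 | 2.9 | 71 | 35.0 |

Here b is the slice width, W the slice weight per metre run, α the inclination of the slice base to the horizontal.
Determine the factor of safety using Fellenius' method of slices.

FS = 3.27

Ordinary method of slices: FS = Σ[c'·Δl_i + (W_i cosα_i)·tanφ'] / Σ W_i sinα_i, with Δl_i = b_i / cosα_i.
Slice 1: Δl = 1.5/cos(-6.2°) = 1.509 m; N'_1 = 37·cos(-6.2°) = 36.8; c'Δl = 20.22; W sinα = -4.0
Slice 2: Δl = 3.2/cos6.4° = 3.220 m; N'_2 = 198·cos6.4° = 196.8; c'Δl = 43.15; W sinα = 22.1
Slice 3: Δl = 1.9/cos20.5° = 2.028 m; N'_3 = 94·cos20.5° = 88.0; c'Δl = 27.18; W sinα = 32.9
Slice 4: Δl = 2.9/cos35.0° = 3.540 m; N'_4 = 71·cos35.0° = 58.2; c'Δl = 47.44; W sinα = 40.7
Σc'Δl = 138.0 kN/m; ΣN' = 379.8 kN/m; ΣW sinα = 91.7 kN/m
Resisting = 138.0 + 379.8·tan23.1° = 138.0 + 162.0 = 300.0 kN/m
FS = 300.0 / 91.7 = 3.271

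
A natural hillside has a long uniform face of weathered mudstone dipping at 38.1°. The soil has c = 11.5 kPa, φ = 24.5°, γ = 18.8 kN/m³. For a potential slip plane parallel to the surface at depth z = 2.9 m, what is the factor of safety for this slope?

FS = 1.02

For an infinite slope with a slip plane parallel to the surface (no pore pressure): FS = [c + γz cos²β tanφ] / [γz sinβ cosβ].
γz = 18.8·2.9 = 54.52 kN/m²
Numerator = 11.5 + 54.52·cos²38.1°·tan24.5° = 11.5 + 54.52·0.6193·0.4557 = 26.886 kPa
Denominator = 54.52·sin38.1°·cos38.1° = 54.52·0.6170·0.7869 = 26.473 kPa
FS = 26.886 / 26.473 = 1.016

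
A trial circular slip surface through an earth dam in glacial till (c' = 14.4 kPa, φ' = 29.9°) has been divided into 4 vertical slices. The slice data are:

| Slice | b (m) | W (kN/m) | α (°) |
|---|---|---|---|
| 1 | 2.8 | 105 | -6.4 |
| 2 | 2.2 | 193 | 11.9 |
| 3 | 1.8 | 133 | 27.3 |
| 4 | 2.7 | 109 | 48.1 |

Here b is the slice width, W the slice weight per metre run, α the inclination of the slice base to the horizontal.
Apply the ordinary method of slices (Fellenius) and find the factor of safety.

Ordinary method of slices: FS = Σ[c'·Δl_i + (W_i cosα_i)·tanφ'] / Σ W_i sinα_i, with Δl_i = b_i / cosα_i.
Slice 1: Δl = 2.8/cos(-6.4°) = 2.818 m; N'_1 = 105·cos(-6.4°) = 104.3; c'Δl = 40.57; W sinα = -11.7
Slice 2: Δl = 2.2/cos11.9° = 2.248 m; N'_2 = 193·cos11.9° = 188.9; c'Δl = 32.38; W sinα = 39.8
Slice 3: Δl = 1.8/cos27.3° = 2.026 m; N'_3 = 133·cos27.3° = 118.2; c'Δl = 29.17; W sinα = 61.0
Slice 4: Δl = 2.7/cos48.1° = 4.043 m; N'_4 = 109·cos48.1° = 72.8; c'Δl = 58.22; W sinα = 81.1
Σc'Δl = 160.3 kN/m; ΣN' = 484.2 kN/m; ΣW sinα = 170.2 kN/m
Resisting = 160.3 + 484.2·tan29.9° = 160.3 + 278.4 = 438.8 kN/m
FS = 438.8 / 170.2 = 2.577

FS = 2.58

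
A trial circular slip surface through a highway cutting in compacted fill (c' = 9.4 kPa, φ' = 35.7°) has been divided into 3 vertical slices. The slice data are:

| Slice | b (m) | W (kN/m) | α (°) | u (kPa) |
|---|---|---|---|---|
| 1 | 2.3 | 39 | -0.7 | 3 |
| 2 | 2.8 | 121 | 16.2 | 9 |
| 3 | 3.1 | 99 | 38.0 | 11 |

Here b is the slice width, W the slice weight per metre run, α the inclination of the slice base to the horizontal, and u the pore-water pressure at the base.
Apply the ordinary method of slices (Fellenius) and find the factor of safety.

Ordinary method of slices: FS = Σ[c'·Δl_i + (W_i cosα_i − u_i·Δl_i)·tanφ'] / Σ W_i sinα_i, with Δl_i = b_i / cosα_i.
Slice 1: Δl = 2.3/cos(-0.7°) = 2.300 m; N'_1 = 39·cos(-0.7°) − 3·2.300 = 32.1; c'Δl = 21.62; W sinα = -0.5
Slice 2: Δl = 2.8/cos16.2° = 2.916 m; N'_2 = 121·cos16.2° − 9·2.916 = 90.0; c'Δl = 27.41; W sinα = 33.8
Slice 3: Δl = 3.1/cos38.0° = 3.934 m; N'_3 = 99·cos38.0° − 11·3.934 = 34.7; c'Δl = 36.98; W sinα = 61.0
Σc'Δl = 86.0 kN/m; ΣN' = 156.8 kN/m; ΣW sinα = 94.2 kN/m
Resisting = 86.0 + 156.8·tan35.7° = 86.0 + 112.7 = 198.7 kN/m
FS = 198.7 / 94.2 = 2.108

FS = 2.11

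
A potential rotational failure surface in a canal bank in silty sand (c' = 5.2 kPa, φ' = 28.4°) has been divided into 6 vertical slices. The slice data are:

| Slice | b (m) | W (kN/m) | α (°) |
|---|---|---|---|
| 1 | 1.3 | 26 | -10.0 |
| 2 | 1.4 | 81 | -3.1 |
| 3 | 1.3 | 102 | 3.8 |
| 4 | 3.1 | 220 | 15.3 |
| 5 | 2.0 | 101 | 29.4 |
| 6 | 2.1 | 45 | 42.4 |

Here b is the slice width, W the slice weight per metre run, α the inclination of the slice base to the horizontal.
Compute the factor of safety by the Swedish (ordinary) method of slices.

FS = 2.63

Ordinary method of slices: FS = Σ[c'·Δl_i + (W_i cosα_i)·tanφ'] / Σ W_i sinα_i, with Δl_i = b_i / cosα_i.
Slice 1: Δl = 1.3/cos(-10.0°) = 1.320 m; N'_1 = 26·cos(-10.0°) = 25.6; c'Δl = 6.86; W sinα = -4.5
Slice 2: Δl = 1.4/cos(-3.1°) = 1.402 m; N'_2 = 81·cos(-3.1°) = 80.9; c'Δl = 7.29; W sinα = -4.4
Slice 3: Δl = 1.3/cos3.8° = 1.303 m; N'_3 = 102·cos3.8° = 101.8; c'Δl = 6.77; W sinα = 6.8
Slice 4: Δl = 3.1/cos15.3° = 3.214 m; N'_4 = 220·cos15.3° = 212.2; c'Δl = 16.71; W sinα = 58.1
Slice 5: Δl = 2.0/cos29.4° = 2.296 m; N'_5 = 101·cos29.4° = 88.0; c'Δl = 11.94; W sinα = 49.6
Slice 6: Δl = 2.1/cos42.4° = 2.844 m; N'_6 = 45·cos42.4° = 33.2; c'Δl = 14.79; W sinα = 30.3
Σc'Δl = 64.4 kN/m; ΣN' = 541.7 kN/m; ΣW sinα = 135.8 kN/m
Resisting = 64.4 + 541.7·tan28.4° = 64.4 + 292.9 = 357.3 kN/m
FS = 357.3 / 135.8 = 2.630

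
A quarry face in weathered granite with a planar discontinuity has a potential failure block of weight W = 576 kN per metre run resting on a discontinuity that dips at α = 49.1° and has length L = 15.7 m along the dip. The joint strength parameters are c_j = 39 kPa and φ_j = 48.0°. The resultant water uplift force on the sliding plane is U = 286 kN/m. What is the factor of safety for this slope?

Resolving the block weight along and normal to the plane and applying the Mohr–Coulomb strength on the joint:
N' = W cosα − U = 576·cos49.1° − 286 = 91.1 kN/m
Driving force T = W sinα = 576·sin49.1° = 435.4 kN/m
Resisting force R = c_j·L + N'·tanφ_j = 39·15.7 + 91.1·tan48.0° = 612.3 + 101.2 = 713.5 kN/m
FS = R / T = 713.5 / 435.4 = 1.639

FS = 1.64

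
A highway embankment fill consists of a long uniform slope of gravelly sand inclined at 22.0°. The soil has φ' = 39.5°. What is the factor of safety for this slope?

FS = 2.04

For a dry cohesionless infinite slope the factor of safety is FS = tanφ' / tanβ.
FS = tan39.5° / tan22.0° = 0.8243 / 0.4040 = 2.040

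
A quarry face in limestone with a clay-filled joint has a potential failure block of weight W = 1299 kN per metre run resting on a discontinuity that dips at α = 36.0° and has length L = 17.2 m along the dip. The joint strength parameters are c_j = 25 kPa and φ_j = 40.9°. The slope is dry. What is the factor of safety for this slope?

Resolving the block weight along and normal to the plane and applying the Mohr–Coulomb strength on the joint:
N' = W cosα = 1299·cos36.0° = 1050.9 kN/m
Driving force T = W sinα = 1299·sin36.0° = 763.5 kN/m
Resisting force R = c_j·L + N'·tanφ_j = 25·17.2 + 1050.9·tan40.9° = 430.0 + 910.3 = 1340.3 kN/m
FS = R / T = 1340.3 / 763.5 = 1.755

FS = 1.76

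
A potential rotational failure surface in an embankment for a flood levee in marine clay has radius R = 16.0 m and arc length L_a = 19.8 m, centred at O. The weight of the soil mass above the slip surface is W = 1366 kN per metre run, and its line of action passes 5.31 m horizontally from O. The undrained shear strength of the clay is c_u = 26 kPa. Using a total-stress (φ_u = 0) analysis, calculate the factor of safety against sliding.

FS = 1.14

Taking moments about the centre O, the resisting moment is provided by the undrained shear strength acting along the arc:
M_R = c_u·L_a·R = 26·19.80·16.0 = 8236.8 kN·m/m
M_D = W·d = 1366·5.31 = 7253.5 kN·m/m
FS = M_R / M_D = 8236.8 / 7253.5 = 1.136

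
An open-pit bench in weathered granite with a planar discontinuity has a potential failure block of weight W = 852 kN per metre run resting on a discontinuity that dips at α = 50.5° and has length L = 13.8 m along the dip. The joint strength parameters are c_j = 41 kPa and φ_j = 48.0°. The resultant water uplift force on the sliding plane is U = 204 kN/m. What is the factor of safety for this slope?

FS = 1.43

Resolving the block weight along and normal to the plane and applying the Mohr–Coulomb strength on the joint:
N' = W cosα − U = 852·cos50.5° − 204 = 337.9 kN/m
Driving force T = W sinα = 852·sin50.5° = 657.4 kN/m
Resisting force R = c_j·L + N'·tanφ_j = 41·13.8 + 337.9·tan48.0° = 565.8 + 375.3 = 941.1 kN/m
FS = R / T = 941.1 / 657.4 = 1.432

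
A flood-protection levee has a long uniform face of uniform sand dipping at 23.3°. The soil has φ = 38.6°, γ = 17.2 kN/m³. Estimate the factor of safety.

For a dry cohesionless infinite slope the factor of safety is FS = tanφ / tanβ.
FS = tan38.6° / tan23.3° = 0.7983 / 0.4307 = 1.854

FS = 1.85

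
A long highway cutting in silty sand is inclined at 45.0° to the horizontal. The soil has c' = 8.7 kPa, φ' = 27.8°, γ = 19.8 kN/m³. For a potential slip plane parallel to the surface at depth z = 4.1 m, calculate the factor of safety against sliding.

FS = 0.74

For an infinite slope with a slip plane parallel to the surface (no pore pressure): FS = [c' + γz cos²β tanφ'] / [γz sinβ cosβ].
γz = 19.8·4.1 = 81.18 kN/m²
Numerator = 8.7 + 81.18·cos²45.0°·tan27.8° = 8.7 + 81.18·0.5000·0.5272 = 30.101 kPa
Denominator = 81.18·sin45.0°·cos45.0° = 81.18·0.7071·0.7071 = 40.590 kPa
FS = 30.101 / 40.590 = 0.742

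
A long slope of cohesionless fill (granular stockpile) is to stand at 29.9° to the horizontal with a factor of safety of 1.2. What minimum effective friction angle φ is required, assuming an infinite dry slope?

FS = tanφ/tanβ ⇒ tanφ = FS · tanβ = 1.2 · tan29.9° = 0.6900
φ = arctan(0.6900) = 34.61°

φ = 34.6°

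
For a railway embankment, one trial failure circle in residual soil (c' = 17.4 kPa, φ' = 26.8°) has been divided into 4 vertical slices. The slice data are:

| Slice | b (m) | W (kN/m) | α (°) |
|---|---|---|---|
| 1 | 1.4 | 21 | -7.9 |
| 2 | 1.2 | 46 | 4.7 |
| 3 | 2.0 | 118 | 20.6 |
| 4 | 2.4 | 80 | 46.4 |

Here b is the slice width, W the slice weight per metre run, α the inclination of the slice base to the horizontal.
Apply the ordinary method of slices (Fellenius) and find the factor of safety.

FS = 2.60

Ordinary method of slices: FS = Σ[c'·Δl_i + (W_i cosα_i)·tanφ'] / Σ W_i sinα_i, with Δl_i = b_i / cosα_i.
Slice 1: Δl = 1.4/cos(-7.9°) = 1.413 m; N'_1 = 21·cos(-7.9°) = 20.8; c'Δl = 24.59; W sinα = -2.9
Slice 2: Δl = 1.2/cos4.7° = 1.204 m; N'_2 = 46·cos4.7° = 45.8; c'Δl = 20.95; W sinα = 3.8
Slice 3: Δl = 2.0/cos20.6° = 2.137 m; N'_3 = 118·cos20.6° = 110.5; c'Δl = 37.18; W sinα = 41.5
Slice 4: Δl = 2.4/cos46.4° = 3.480 m; N'_4 = 80·cos46.4° = 55.2; c'Δl = 60.56; W sinα = 57.9
Σc'Δl = 143.3 kN/m; ΣN' = 232.3 kN/m; ΣW sinα = 100.3 kN/m
Resisting = 143.3 + 232.3·tan26.8° = 143.3 + 117.3 = 260.6 kN/m
FS = 260.6 / 100.3 = 2.597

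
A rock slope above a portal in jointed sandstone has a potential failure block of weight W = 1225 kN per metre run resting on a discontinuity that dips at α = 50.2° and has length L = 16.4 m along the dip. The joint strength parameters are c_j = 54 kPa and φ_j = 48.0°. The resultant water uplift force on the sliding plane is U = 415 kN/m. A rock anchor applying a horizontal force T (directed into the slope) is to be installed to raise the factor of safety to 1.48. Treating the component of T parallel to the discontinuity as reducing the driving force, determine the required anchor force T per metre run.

T = 54 kN/m

Resolving forces along and normal to the sliding plane, with the horizontal anchor force T adding T·sinα to the effective normal force and T·cosα acting up the plane against the driving force:
FS = [c_jL + (W cosα − U + T sinα) tanφ_j] / [W sinα − T cosα]
Without the anchor: N' = 369.1 kN/m, driving T_d = 941.1 kN/m, resisting R = 54·16.4 + 369.1·tan48.0° = 1295.6 kN/m, FS = 1.38.
Setting FS = 1.48 and solving for T:
1.48·(941.1 − T cos50.2°) = 1295.6 + T sin50.2°·tan48.0°
T·(sin50.2°·tan48.0° + 1.48·cos50.2°) = 1.48·941.1 − 1295.6
T·(0.7683·1.1106 + 1.48·0.6401) = 1392.9 − 1295.6 = 97.3
T·1.8006 = 97.3
T = 54.1 kN/m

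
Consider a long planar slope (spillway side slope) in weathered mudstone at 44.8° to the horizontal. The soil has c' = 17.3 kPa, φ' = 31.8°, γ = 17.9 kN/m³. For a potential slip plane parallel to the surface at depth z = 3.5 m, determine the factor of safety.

FS = 1.18

For an infinite slope with a slip plane parallel to the surface (no pore pressure): FS = [c' + γz cos²β tanφ'] / [γz sinβ cosβ].
γz = 17.9·3.5 = 62.65 kN/m²
Numerator = 17.3 + 62.65·cos²44.8°·tan31.8° = 17.3 + 62.65·0.5035·0.6200 = 36.858 kPa
Denominator = 62.65·sin44.8°·cos44.8° = 62.65·0.7046·0.7096 = 31.324 kPa
FS = 36.858 / 31.324 = 1.177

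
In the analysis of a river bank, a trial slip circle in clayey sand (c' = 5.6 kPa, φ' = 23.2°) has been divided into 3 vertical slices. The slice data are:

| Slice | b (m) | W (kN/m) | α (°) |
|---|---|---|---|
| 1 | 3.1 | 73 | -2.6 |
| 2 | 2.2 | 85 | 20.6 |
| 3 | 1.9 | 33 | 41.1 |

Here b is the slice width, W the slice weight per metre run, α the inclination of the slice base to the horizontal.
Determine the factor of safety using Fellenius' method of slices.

Ordinary method of slices: FS = Σ[c'·Δl_i + (W_i cosα_i)·tanφ'] / Σ W_i sinα_i, with Δl_i = b_i / cosα_i.
Slice 1: Δl = 3.1/cos(-2.6°) = 3.103 m; N'_1 = 73·cos(-2.6°) = 72.9; c'Δl = 17.38; W sinα = -3.3
Slice 2: Δl = 2.2/cos20.6° = 2.350 m; N'_2 = 85·cos20.6° = 79.6; c'Δl = 13.16; W sinα = 29.9
Slice 3: Δl = 1.9/cos41.1° = 2.521 m; N'_3 = 33·cos41.1° = 24.9; c'Δl = 14.12; W sinα = 21.7
Σc'Δl = 44.7 kN/m; ΣN' = 177.4 kN/m; ΣW sinα = 48.3 kN/m
Resisting = 44.7 + 177.4·tan23.2° = 44.7 + 76.0 = 120.7 kN/m
FS = 120.7 / 48.3 = 2.499

FS = 2.50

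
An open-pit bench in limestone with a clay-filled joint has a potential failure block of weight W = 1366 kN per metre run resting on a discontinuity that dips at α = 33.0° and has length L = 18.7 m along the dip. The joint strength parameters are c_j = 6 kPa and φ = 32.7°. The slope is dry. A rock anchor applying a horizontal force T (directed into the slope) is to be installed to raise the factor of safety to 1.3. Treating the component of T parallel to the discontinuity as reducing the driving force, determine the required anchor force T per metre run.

Resolving forces along and normal to the sliding plane, with the horizontal anchor force T adding T·sinα to the effective normal force and T·cosα acting up the plane against the driving force:
FS = [c_jL + (W cosα + T sinα) tanφ] / [W sinα − T cosα]
Without the anchor: N' = 1145.6 kN/m, driving T_d = 744.0 kN/m, resisting R = 6·18.7 + 1145.6·tan32.7° = 847.7 kN/m, FS = 1.14.
Setting FS = 1.3 and solving for T:
1.3·(744.0 − T cos33.0°) = 847.7 + T sin33.0°·tan32.7°
T·(sin33.0°·tan32.7° + 1.3·cos33.0°) = 1.3·744.0 − 847.7
T·(0.5446·0.6420 + 1.3·0.8387) = 967.2 − 847.7 = 119.5
T·1.4399 = 119.5
T = 83.0 kN/m

T = 83 kN/m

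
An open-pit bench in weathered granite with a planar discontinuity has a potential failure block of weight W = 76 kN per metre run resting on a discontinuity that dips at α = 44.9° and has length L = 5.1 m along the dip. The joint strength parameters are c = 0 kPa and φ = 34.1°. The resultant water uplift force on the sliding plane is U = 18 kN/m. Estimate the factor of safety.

FS = 0.45

Resolving the block weight along and normal to the plane and applying the Mohr–Coulomb strength on the joint:
N' = W cosα − U = 76·cos44.9° − 18 = 35.8 kN/m
Driving force T = W sinα = 76·sin44.9° = 53.6 kN/m
Resisting force R = c·L + N'·tanφ = 0·5.1 + 35.8·tan34.1° = 0.0 + 24.3 = 24.3 kN/m
FS = R / T = 24.3 / 53.6 = 0.452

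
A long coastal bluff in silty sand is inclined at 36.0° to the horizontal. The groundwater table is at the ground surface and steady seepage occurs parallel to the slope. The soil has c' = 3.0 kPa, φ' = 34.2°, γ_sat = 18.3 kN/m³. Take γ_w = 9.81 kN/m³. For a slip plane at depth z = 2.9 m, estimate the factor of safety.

With seepage parallel to the slope and the water table at the surface, the effective normal stress on the slip plane uses the buoyant unit weight γ' = γ_sat − γ_w while the driving shear stress uses γ_sat:
FS = [c' + γ' z cos²β tanφ'] / [γ_sat z sinβ cosβ]
γ' = 18.3 − 9.81 = 8.49 kN/m³
Numerator = 3.0 + 8.49·2.9·cos²36.0°·tan34.2° = 3.0 + 8.49·2.9·0.6545·0.6796 = 13.952 kPa
Denominator = 18.3·2.9·sin36.0°·cos36.0° = 18.3·2.9·0.5878·0.8090 = 25.236 kPa
FS = 13.952 / 25.236 = 0.553

FS = 0.55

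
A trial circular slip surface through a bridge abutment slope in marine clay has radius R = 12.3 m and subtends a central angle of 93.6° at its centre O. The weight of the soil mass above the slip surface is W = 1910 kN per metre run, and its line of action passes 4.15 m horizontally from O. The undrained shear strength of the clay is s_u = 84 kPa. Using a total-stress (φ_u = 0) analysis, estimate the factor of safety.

Taking moments about the centre O, the resisting moment is provided by the undrained shear strength acting along the arc:
Arc length L_a = R·θ = 12.3·(93.6°·π/180) = 12.3·1.6336 = 20.09 m
M_R = s_u·L_a·R = 84·20.09·12.3 = 20760.7 kN·m/m
M_D = W·d = 1910·4.15 = 7926.5 kN·m/m
FS = M_R / M_D = 20760.7 / 7926.5 = 2.619

FS = 2.62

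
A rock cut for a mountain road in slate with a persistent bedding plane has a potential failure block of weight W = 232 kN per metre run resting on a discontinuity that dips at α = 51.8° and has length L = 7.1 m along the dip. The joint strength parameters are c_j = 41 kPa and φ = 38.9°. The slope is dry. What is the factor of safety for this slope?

FS = 2.23

Resolving the block weight along and normal to the plane and applying the Mohr–Coulomb strength on the joint:
N' = W cosα = 232·cos51.8° = 143.5 kN/m
Driving force T = W sinα = 232·sin51.8° = 182.3 kN/m
Resisting force R = c_j·L + N'·tanφ = 41·7.1 + 143.5·tan38.9° = 291.1 + 115.8 = 406.9 kN/m
FS = R / T = 406.9 / 182.3 = 2.232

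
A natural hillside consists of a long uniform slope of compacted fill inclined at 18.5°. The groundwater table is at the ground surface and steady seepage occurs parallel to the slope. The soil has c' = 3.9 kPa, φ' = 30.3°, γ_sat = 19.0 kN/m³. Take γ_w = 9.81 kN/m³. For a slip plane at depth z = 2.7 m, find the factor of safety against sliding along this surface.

FS = 1.10

With seepage parallel to the slope and the water table at the surface, the effective normal stress on the slip plane uses the buoyant unit weight γ' = γ_sat − γ_w while the driving shear stress uses γ_sat:
FS = [c' + γ' z cos²β tanφ'] / [γ_sat z sinβ cosβ]
γ' = 19.0 − 9.81 = 9.19 kN/m³
Numerator = 3.9 + 9.19·2.7·cos²18.5°·tan30.3° = 3.9 + 9.19·2.7·0.8993·0.5844 = 16.940 kPa
Denominator = 19.0·2.7·sin18.5°·cos18.5° = 19.0·2.7·0.3173·0.9483 = 15.437 kPa
FS = 16.940 / 15.437 = 1.097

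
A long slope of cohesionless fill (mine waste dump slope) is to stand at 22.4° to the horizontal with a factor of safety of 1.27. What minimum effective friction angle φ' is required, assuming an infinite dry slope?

FS = tanφ'/tanβ ⇒ tanφ' = FS · tanβ = 1.27 · tan22.4° = 0.5235
φ' = arctan(0.5235) = 27.63°

φ' = 27.6°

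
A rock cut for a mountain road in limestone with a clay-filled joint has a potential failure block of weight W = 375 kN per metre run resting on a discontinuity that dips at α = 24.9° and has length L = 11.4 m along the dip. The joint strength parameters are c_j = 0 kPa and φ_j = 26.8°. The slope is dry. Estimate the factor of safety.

Resolving the block weight along and normal to the plane and applying the Mohr–Coulomb strength on the joint:
N' = W cosα = 375·cos24.9° = 340.1 kN/m
Driving force T = W sinα = 375·sin24.9° = 157.9 kN/m
Resisting force R = c_j·L + N'·tanφ_j = 0·11.4 + 340.1·tan26.8° = 0.0 + 171.8 = 171.8 kN/m
FS = R / T = 171.8 / 157.9 = 1.088

FS = 1.09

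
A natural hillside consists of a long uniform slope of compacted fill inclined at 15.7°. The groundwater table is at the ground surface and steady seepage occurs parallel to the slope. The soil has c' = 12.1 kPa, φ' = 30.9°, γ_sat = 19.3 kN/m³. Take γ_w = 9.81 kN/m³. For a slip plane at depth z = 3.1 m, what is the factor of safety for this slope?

With seepage parallel to the slope and the water table at the surface, the effective normal stress on the slip plane uses the buoyant unit weight γ' = γ_sat − γ_w while the driving shear stress uses γ_sat:
FS = [c' + γ' z cos²β tanφ'] / [γ_sat z sinβ cosβ]
γ' = 19.3 − 9.81 = 9.49 kN/m³
Numerator = 12.1 + 9.49·3.1·cos²15.7°·tan30.9° = 12.1 + 9.49·3.1·0.9268·0.5985 = 28.418 kPa
Denominator = 19.3·3.1·sin15.7°·cos15.7° = 19.3·3.1·0.2706·0.9627 = 15.586 kPa
FS = 28.418 / 15.586 = 1.823

FS = 1.82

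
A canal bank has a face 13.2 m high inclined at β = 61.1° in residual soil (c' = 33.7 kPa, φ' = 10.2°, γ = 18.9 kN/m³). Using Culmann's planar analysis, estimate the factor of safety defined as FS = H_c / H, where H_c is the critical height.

H_c = (4c'/γ) · sinβ cosφ' / [1 − cos(β − φ')]
    = (4·33.7/18.9) · sin61.1°·cos10.2° / [1 − cos50.9°]
    = 7.132 · 0.8616 / 0.3693 = 16.64 m
FS = H_c / H = 16.64 / 13.2 = 1.261

FS = 1.26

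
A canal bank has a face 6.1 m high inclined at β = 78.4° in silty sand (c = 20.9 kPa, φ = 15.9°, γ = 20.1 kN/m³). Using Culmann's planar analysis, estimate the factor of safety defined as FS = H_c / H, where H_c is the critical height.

FS = 1.19

H_c = (4c/γ) · sinβ cosφ / [1 − cos(β − φ)]
    = (4·20.9/20.1) · sin78.4°·cos15.9° / [1 − cos62.5°]
    = 4.159 · 0.9421 / 0.5383 = 7.28 m
FS = H_c / H = 7.28 / 6.1 = 1.193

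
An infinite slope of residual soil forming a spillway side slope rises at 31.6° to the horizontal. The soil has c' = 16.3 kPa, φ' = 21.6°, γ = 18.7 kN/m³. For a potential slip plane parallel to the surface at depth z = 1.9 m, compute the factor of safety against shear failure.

FS = 1.67

For an infinite slope with a slip plane parallel to the surface (no pore pressure): FS = [c' + γz cos²β tanφ'] / [γz sinβ cosβ].
γz = 18.7·1.9 = 35.53 kN/m²
Numerator = 16.3 + 35.53·cos²31.6°·tan21.6° = 16.3 + 35.53·0.7254·0.3959 = 26.505 kPa
Denominator = 35.53·sin31.6°·cos31.6° = 35.53·0.5240·0.8517 = 15.857 kPa
FS = 26.505 / 15.857 = 1.672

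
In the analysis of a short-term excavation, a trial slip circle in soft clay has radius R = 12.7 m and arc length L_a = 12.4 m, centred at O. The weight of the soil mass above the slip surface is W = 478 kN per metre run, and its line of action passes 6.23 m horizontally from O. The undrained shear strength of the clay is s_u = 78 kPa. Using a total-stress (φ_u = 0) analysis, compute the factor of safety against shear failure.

Taking moments about the centre O, the resisting moment is provided by the undrained shear strength acting along the arc:
M_R = s_u·L_a·R = 78·12.40·12.7 = 12283.4 kN·m/m
M_D = W·d = 478·6.23 = 2977.9 kN·m/m
FS = M_R / M_D = 12283.4 / 2977.9 = 4.125

FS = 4.12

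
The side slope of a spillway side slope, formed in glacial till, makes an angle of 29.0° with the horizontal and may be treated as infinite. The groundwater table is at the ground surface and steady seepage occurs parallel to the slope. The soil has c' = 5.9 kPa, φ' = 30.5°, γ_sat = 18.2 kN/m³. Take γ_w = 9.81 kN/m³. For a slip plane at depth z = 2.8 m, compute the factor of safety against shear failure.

With seepage parallel to the slope and the water table at the surface, the effective normal stress on the slip plane uses the buoyant unit weight γ' = γ_sat − γ_w while the driving shear stress uses γ_sat:
FS = [c' + γ' z cos²β tanφ'] / [γ_sat z sinβ cosβ]
γ' = 18.2 − 9.81 = 8.39 kN/m³
Numerator = 5.9 + 8.39·2.8·cos²29.0°·tan30.5° = 5.9 + 8.39·2.8·0.7650·0.5890 = 16.485 kPa
Denominator = 18.2·2.8·sin29.0°·cos29.0° = 18.2·2.8·0.4848·0.8746 = 21.608 kPa
FS = 16.485 / 21.608 = 0.763

FS = 0.76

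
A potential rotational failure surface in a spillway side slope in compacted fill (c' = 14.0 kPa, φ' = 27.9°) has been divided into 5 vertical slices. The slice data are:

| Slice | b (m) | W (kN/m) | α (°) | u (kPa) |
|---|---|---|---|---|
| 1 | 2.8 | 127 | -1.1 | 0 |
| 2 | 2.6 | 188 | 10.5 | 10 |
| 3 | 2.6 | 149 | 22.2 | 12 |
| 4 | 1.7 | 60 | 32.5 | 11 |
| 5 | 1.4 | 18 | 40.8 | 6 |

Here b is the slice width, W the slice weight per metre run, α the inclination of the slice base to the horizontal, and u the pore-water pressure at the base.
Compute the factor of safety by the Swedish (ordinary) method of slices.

Ordinary method of slices: FS = Σ[c'·Δl_i + (W_i cosα_i − u_i·Δl_i)·tanφ'] / Σ W_i sinα_i, with Δl_i = b_i / cosα_i.
Slice 1: Δl = 2.8/cos(-1.1°) = 2.801 m; N'_1 = 127·cos(-1.1°) − 0·2.801 = 127.0; c'Δl = 39.21; W sinα = -2.4
Slice 2: Δl = 2.6/cos10.5° = 2.644 m; N'_2 = 188·cos10.5° − 10·2.644 = 158.4; c'Δl = 37.02; W sinα = 34.3
Slice 3: Δl = 2.6/cos22.2° = 2.808 m; N'_3 = 149·cos22.2° − 12·2.808 = 104.3; c'Δl = 39.31; W sinα = 56.3
Slice 4: Δl = 1.7/cos32.5° = 2.016 m; N'_4 = 60·cos32.5° − 11·2.016 = 28.4; c'Δl = 28.22; W sinα = 32.2
Slice 5: Δl = 1.4/cos40.8° = 1.849 m; N'_5 = 18·cos40.8° − 6·1.849 = 2.5; c'Δl = 25.89; W sinα = 11.8
Σc'Δl = 169.7 kN/m; ΣN' = 420.6 kN/m; ΣW sinα = 132.1 kN/m
Resisting = 169.7 + 420.6·tan27.9° = 169.7 + 222.7 = 392.4 kN/m
FS = 392.4 / 132.1 = 2.970

FS = 2.97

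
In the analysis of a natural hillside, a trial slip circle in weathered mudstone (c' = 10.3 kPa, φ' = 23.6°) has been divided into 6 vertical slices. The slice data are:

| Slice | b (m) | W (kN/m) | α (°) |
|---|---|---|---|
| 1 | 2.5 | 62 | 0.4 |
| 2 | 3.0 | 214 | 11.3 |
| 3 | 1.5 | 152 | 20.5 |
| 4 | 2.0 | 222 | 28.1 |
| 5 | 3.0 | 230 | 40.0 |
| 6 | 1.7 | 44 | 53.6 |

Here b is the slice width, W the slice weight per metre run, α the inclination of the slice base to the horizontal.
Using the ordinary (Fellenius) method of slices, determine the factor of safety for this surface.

FS = 1.36

Ordinary method of slices: FS = Σ[c'·Δl_i + (W_i cosα_i)·tanφ'] / Σ W_i sinα_i, with Δl_i = b_i / cosα_i.
Slice 1: Δl = 2.5/cos0.4° = 2.500 m; N'_1 = 62·cos0.4° = 62.0; c'Δl = 25.75; W sinα = 0.4
Slice 2: Δl = 3.0/cos11.3° = 3.059 m; N'_2 = 214·cos11.3° = 209.9; c'Δl = 31.51; W sinα = 41.9
Slice 3: Δl = 1.5/cos20.5° = 1.601 m; N'_3 = 152·cos20.5° = 142.4; c'Δl = 16.49; W sinα = 53.2
Slice 4: Δl = 2.0/cos28.1° = 2.267 m; N'_4 = 222·cos28.1° = 195.8; c'Δl = 23.35; W sinα = 104.6
Slice 5: Δl = 3.0/cos40.0° = 3.916 m; N'_5 = 230·cos40.0° = 176.2; c'Δl = 40.34; W sinα = 147.8
Slice 6: Δl = 1.7/cos53.6° = 2.865 m; N'_6 = 44·cos53.6° = 26.1; c'Δl = 29.51; W sinα = 35.4
Σc'Δl = 167.0 kN/m; ΣN' = 812.4 kN/m; ΣW sinα = 383.4 kN/m
Resisting = 167.0 + 812.4·tan23.6° = 167.0 + 354.9 = 521.9 kN/m
FS = 521.9 / 383.4 = 1.361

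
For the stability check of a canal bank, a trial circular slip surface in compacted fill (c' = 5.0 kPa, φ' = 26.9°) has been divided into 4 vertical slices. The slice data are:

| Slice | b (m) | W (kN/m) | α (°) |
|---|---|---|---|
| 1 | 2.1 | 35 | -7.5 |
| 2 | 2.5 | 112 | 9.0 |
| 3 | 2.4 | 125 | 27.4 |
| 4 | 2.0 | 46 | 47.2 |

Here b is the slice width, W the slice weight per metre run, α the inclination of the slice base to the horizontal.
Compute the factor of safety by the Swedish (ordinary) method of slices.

FS = 1.89

Ordinary method of slices: FS = Σ[c'·Δl_i + (W_i cosα_i)·tanφ'] / Σ W_i sinα_i, with Δl_i = b_i / cosα_i.
Slice 1: Δl = 2.1/cos(-7.5°) = 2.118 m; N'_1 = 35·cos(-7.5°) = 34.7; c'Δl = 10.59; W sinα = -4.6
Slice 2: Δl = 2.5/cos9.0° = 2.531 m; N'_2 = 112·cos9.0° = 110.6; c'Δl = 12.66; W sinα = 17.5
Slice 3: Δl = 2.4/cos27.4° = 2.703 m; N'_3 = 125·cos27.4° = 111.0; c'Δl = 13.52; W sinα = 57.5
Slice 4: Δl = 2.0/cos47.2° = 2.944 m; N'_4 = 46·cos47.2° = 31.3; c'Δl = 14.72; W sinα = 33.8
Σc'Δl = 51.5 kN/m; ΣN' = 287.6 kN/m; ΣW sinα = 104.2 kN/m
Resisting = 51.5 + 287.6·tan26.9° = 51.5 + 145.9 = 197.4 kN/m
FS = 197.4 / 104.2 = 1.894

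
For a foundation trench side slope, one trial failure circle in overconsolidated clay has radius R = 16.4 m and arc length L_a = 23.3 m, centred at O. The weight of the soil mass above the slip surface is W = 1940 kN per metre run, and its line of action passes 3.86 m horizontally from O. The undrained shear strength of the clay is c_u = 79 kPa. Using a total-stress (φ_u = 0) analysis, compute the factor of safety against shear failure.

FS = 4.03

Taking moments about the centre O, the resisting moment is provided by the undrained shear strength acting along the arc:
M_R = c_u·L_a·R = 79·23.30·16.4 = 30187.5 kN·m/m
M_D = W·d = 1940·3.86 = 7488.4 kN·m/m
FS = M_R / M_D = 30187.5 / 7488.4 = 4.031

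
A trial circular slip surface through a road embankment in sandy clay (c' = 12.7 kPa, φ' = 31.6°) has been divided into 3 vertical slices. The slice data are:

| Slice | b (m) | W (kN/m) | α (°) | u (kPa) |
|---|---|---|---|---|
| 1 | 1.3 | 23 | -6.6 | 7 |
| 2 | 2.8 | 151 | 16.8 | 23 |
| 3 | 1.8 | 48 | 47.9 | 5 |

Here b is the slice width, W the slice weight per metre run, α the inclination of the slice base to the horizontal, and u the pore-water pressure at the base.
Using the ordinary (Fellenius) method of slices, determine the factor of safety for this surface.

Ordinary method of slices: FS = Σ[c'·Δl_i + (W_i cosα_i − u_i·Δl_i)·tanφ'] / Σ W_i sinα_i, with Δl_i = b_i / cosα_i.
Slice 1: Δl = 1.3/cos(-6.6°) = 1.309 m; N'_1 = 23·cos(-6.6°) − 7·1.309 = 13.7; c'Δl = 16.62; W sinα = -2.6
Slice 2: Δl = 2.8/cos16.8° = 2.925 m; N'_2 = 151·cos16.8° − 23·2.925 = 77.3; c'Δl = 37.15; W sinα = 43.6
Slice 3: Δl = 1.8/cos47.9° = 2.685 m; N'_3 = 48·cos47.9° − 5·2.685 = 18.8; c'Δl = 34.10; W sinα = 35.6
Σc'Δl = 87.9 kN/m; ΣN' = 109.7 kN/m; ΣW sinα = 76.6 kN/m
Resisting = 87.9 + 109.7·tan31.6° = 87.9 + 67.5 = 155.4 kN/m
FS = 155.4 / 76.6 = 2.028

FS = 2.03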